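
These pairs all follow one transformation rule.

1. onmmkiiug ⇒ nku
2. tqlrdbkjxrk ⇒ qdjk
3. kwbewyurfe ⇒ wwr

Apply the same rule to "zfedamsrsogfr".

farg

Looking at the pairs, the operation is to keep one character in every 3, starting at position 2 (positions 2nd, 5th, 8th, ...).
Applying that to "zfedamsrsogfr" gives "farg".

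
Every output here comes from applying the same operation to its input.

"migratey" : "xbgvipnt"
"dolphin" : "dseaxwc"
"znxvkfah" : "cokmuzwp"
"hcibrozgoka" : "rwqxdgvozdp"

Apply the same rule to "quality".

jfapixn

What's happening: shift every letter 11 places backward in the alphabet (wrapping around), then swap each adjacent pair of characters (1↔2, 3↔4, ...).
"quality" → "fjpaxin" → "jfapixn".
(Check on "znxvkfah": → "ocmkzupw" → "cokmuzwp" ✓)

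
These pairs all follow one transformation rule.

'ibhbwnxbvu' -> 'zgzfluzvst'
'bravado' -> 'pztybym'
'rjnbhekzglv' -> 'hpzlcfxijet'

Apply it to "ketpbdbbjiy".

Looking at the pairs, the operation is to swap each adjacent pair of characters (1↔2, 3↔4, ...), then shift every letter 2 places backward in the alphabet (wrapping around).
Applying both steps to "ketpbdbbjiy": "ekptdbbbijy", then "cinrbzzzghw".
(Check on "bravado": → "rbvadao" → "pztybym" ✓)

cinrbzzzghw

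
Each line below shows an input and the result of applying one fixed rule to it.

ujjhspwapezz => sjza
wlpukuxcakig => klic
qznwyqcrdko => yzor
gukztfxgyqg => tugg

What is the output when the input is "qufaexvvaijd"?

eujv

Rule — keep one character in every 3, starting at position 2 (positions 2nd, 5th, 8th, ...), then swap each adjacent pair of characters (1↔2, 3↔4, ...).
For "qufaexvvaijd", step one produces "uevj"; step two turns that into "eujv".
(Check on "qznwyqcrdko": → "zyro" → "yzor" ✓)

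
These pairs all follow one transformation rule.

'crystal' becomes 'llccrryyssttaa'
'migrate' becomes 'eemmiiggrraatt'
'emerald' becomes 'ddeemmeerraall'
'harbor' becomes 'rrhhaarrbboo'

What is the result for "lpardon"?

Looking at the pairs, the operation is to move the last character to the front, then double every character.
"lpardon" → "nlpardo" → "nnllppaarrddoo".

nnllppaarrddoo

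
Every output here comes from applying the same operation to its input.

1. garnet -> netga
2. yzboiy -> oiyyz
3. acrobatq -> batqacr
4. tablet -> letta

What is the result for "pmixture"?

The transformation: swap the front and back halves of the string, then delete the last character.
On "pmixture": the first step gives "turepmix", and the second then gives "turepmi".

turepmi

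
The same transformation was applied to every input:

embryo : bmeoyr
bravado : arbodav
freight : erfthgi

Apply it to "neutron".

What's happening: reverse the string, then move the last 3 characters to the front (rotate right by 3).
"neutron" → "nortuen" → "uennort".

uennort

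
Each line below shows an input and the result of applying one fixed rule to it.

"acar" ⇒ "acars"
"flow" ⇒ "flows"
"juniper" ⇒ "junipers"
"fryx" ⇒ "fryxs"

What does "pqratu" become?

The transformation: append "s".
On "pqratu" that produces "pqratus".

pqratus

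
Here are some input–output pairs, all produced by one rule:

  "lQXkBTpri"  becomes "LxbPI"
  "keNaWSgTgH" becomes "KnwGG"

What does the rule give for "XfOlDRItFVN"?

The rule is to flip the case of every letter, then keep every other character starting from the first (positions 1st, 3rd, 5th, ...).
Working it through for "XfOlDRItFVN": intermediate "xFoLdriTfvn", final "xodifn".

xodifn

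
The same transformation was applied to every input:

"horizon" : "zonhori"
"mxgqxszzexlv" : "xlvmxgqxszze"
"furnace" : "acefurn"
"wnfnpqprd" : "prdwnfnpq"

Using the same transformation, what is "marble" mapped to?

blemar

Rule — move the last 3 characters to the front (rotate right by 3).
"marble" → "blemar".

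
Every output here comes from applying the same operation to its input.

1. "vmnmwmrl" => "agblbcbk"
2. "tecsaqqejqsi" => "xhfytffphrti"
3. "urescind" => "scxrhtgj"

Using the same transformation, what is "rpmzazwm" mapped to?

The rule is to reverse the string, then shift every letter 11 places backward in the alphabet (wrapping around).
Applying that to "rpmzazwm" gives "blopobeg".

blopobeg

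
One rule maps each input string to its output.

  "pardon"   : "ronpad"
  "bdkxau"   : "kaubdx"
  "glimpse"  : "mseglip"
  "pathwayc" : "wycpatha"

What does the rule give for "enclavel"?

aelenclv

The pattern: move the last 3 characters to the front (rotate right by 3), then swap the first and last characters.
"enclavel" → "velencla" → "aelenclv".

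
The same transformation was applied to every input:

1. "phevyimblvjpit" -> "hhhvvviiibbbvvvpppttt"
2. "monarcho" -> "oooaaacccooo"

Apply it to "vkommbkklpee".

kkkmmmbbbkkkpppeee

The rule is to keep every other character starting from the second (positions 2nd, 4th, 6th, ...), then repeat every character 3 times.
"vkommbkklpee" → "kmbkpe" → "kkkmmmbbbkkkpppeee".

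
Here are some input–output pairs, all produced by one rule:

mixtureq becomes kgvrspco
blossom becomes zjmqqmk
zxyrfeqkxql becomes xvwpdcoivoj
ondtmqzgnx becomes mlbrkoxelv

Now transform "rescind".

The pattern: shift every letter 2 places backward in the alphabet (wrapping around).
Doing the same to "rescind": "pcqaglb".

pcqaglb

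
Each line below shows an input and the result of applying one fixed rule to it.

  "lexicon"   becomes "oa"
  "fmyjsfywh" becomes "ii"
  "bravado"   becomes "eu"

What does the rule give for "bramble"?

Each output is the input with this applied: shift every letter 3 places forward in the alphabet (wrapping around), then keep only the vowels.
"bramble" → "eudpeoh" → "eueo".
(Check on "bravado": → "eudydgr" → "eu" ✓)

eueo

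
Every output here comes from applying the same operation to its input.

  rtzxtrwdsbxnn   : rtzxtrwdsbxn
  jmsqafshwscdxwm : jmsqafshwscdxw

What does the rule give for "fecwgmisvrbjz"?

What's happening: delete the last character.
Applying that to "fecwgmisvrbjz" gives "fecwgmisvrbj".

fecwgmisvrbj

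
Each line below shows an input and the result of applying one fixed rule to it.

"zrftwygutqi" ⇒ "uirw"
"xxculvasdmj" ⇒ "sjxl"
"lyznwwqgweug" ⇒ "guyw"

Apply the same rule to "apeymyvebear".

eapm

Looking at the pairs, the operation is to keep one character in every 3, starting at position 2 (positions 2nd, 5th, 8th, ...), then move the first 2 characters to the end (rotate left by 2).
Starting from "apeymyvebear": after the first operation, "pmea"; after the second, "eapm".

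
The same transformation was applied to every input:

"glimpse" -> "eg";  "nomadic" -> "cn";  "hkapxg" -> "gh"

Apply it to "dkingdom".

md

The pattern: move the first character to the end, then keep only the last 2 characters.
Working it through for "dkingdom": intermediate "kingdomd", final "md".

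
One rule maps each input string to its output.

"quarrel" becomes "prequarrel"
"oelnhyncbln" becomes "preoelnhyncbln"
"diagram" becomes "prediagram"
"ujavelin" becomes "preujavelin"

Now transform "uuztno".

The transformation: prepend "pre".
On "uuztno" that produces "preuuztno".

preuuztno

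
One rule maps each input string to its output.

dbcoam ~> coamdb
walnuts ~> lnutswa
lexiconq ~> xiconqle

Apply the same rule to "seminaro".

Looking at the pairs, the operation is to move the first 2 characters to the end (rotate left by 2).
For "seminaro" the result is "minarose".

minarose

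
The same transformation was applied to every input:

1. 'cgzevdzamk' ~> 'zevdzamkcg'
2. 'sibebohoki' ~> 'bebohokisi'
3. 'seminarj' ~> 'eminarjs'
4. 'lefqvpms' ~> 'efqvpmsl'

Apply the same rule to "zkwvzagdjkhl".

vzagdjkhlzkw

Looking at the pairs, the operation is to swap the front and back halves of the string, then move the last 3 characters to the front (rotate right by 3).
On "zkwvzagdjkhl": the first step gives "gdjkhlzkwvza", and the second then gives "vzagdjkhlzkw".
(Check on "sibebohoki": → "ohokisibeb" → "bebohokisi" ✓)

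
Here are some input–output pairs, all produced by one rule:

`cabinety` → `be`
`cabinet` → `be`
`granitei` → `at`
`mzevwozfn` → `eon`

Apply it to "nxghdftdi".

gfi

Rule — keep one character in every 3, starting at position 3 (positions 3rd, 6th, 9th, ...).
For "nxghdftdi" the result is "gfi".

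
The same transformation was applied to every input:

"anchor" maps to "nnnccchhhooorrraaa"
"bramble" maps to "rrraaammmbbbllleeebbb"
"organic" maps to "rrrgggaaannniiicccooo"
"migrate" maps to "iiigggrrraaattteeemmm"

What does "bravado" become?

Looking at the pairs, the operation is to repeat every character 3 times, then move the first 3 characters to the end (rotate left by 3).
For "bravado" the result is "rrraaavvvaaadddooobbb".
(Check on "migrate": → "mmmiiigggrrraaattteee" → "iiigggrrraaattteeemmm" ✓)

rrraaavvvaaadddooobbb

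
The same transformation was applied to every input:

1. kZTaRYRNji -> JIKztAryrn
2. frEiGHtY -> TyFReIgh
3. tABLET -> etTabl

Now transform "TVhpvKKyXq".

In each case the input is transformed by: flip the case of every letter, then move the last 2 characters to the front (rotate right by 2).
On "TVhpvKKyXq": the first step gives "tvHPVkkYxQ", and the second then gives "xQtvHPVkkY".

xQtvHPVkkY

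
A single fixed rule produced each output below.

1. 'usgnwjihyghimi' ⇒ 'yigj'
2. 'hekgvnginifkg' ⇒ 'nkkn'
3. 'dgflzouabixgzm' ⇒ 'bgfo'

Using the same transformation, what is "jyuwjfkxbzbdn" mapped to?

bduf

The rule is to keep one character in every 3, starting at position 3 (positions 3rd, 6th, 9th, ...), then swap the front and back halves of the string.
Starting from "jyuwjfkxbzbdn": after the first operation, "ufbd"; after the second, "bduf".
(Check on "dgflzouabixgzm": → "fobg" → "bgfo" ✓)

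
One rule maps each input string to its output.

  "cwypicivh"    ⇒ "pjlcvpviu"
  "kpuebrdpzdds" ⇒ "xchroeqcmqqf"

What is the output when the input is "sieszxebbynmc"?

fvrfmkroolazp

Rule — shift every letter 13 places forward in the alphabet (wrapping around) — i.e. ROT13.
"sieszxebbynmc" → "fvrfmkroolazp".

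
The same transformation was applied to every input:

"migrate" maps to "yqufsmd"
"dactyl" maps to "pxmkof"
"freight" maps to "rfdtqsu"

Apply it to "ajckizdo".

The rule is to take characters alternately from the front and the back (1st, last, 2nd, 2nd-last, ...), then shift every letter 12 places forward in the alphabet (wrapping around).
Applying both steps to "ajckizdo": "aojdczki", then "mavpolwu".

mavpolwu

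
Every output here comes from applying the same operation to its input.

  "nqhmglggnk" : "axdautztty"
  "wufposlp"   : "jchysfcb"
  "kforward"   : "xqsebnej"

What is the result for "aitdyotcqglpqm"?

nzvdgcqyltbdgp

Rule — shift every letter 13 places forward in the alphabet (wrapping around) — i.e. ROT13, then take characters alternately from the front and the back (1st, last, 2nd, 2nd-last, ...).
Doing the same to "aitdyotcqglpqm": "nzvdgcqyltbdgp".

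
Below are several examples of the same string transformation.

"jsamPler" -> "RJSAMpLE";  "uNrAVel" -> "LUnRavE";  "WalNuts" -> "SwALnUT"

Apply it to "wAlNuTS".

Looking at the pairs, the operation is to flip the case of every letter, then move the last character to the front.
Starting from "wAlNuTS": after the first operation, "WaLnUts"; after the second, "sWaLnUt".
(Check on "uNrAVel": → "UnRavEL" → "LUnRavE" ✓)

sWaLnUt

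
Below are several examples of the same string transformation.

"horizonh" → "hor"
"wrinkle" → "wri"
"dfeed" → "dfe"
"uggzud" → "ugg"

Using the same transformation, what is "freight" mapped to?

In each case the input is transformed by: keep only the first 3 characters.
On "freight" that produces "fre".

fre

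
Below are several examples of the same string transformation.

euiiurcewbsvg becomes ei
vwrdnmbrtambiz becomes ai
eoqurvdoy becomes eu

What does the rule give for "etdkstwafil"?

Each output is the input with this applied: keep one character in every 3, starting at position 1 (positions 1st, 4th, 7th, ...), then keep only the vowels.
Working it through for "etdkstwafil": intermediate "ekwi", final "ei".
(Check on "eoqurvdoy": → "eud" → "eu" ✓)

ei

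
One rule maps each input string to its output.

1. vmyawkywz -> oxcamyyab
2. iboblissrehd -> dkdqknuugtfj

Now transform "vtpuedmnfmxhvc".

The transformation: shift every letter 2 places forward in the alphabet (wrapping around), then swap each adjacent pair of characters (1↔2, 3↔4, ...).
For "vtpuedmnfmxhvc", step one produces "xvrwgfophozjxe"; step two turns that into "vxwrfgpoohjzex".

vxwrfgpoohjzex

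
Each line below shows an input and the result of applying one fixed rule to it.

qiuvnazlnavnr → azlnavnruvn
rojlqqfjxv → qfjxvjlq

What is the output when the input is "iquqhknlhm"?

The pattern: delete the first 2 characters, then move the first 3 characters to the end (rotate left by 3).
"iquqhknlhm" → "uqhknlhm" → "knlhmuqh".

knlhmuqh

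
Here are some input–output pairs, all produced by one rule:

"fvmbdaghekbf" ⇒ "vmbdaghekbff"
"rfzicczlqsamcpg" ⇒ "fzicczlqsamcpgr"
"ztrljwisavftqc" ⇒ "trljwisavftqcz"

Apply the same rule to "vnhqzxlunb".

In each case the input is transformed by: move the first character to the end.
Applying that to "vnhqzxlunb" gives "nhqzxlunbv".

nhqzxlunbv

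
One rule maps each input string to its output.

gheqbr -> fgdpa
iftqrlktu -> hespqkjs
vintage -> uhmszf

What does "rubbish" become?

qtaahr

Rule — delete the last character, then shift every letter 1 place backward in the alphabet (wrapping around).
On "rubbish": the first step gives "rubbis", and the second then gives "qtaahr".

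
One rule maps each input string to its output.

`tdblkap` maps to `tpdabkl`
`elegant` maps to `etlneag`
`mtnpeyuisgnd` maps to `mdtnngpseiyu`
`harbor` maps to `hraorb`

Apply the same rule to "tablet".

ttaebl

The transformation: take characters alternately from the front and the back (1st, last, 2nd, 2nd-last, ...).
On "tablet" that produces "ttaebl".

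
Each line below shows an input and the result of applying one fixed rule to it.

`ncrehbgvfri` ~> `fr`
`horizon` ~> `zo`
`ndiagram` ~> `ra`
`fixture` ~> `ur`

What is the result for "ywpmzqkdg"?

kd

In each case the input is transformed by: move the last 3 characters to the front (rotate right by 3), then keep only the first 2 characters.
"ywpmzqkdg" → "kdgywpmzq" → "kd".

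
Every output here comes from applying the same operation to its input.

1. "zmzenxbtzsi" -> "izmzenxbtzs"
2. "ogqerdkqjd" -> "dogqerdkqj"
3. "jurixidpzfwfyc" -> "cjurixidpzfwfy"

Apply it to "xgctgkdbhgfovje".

What's happening: move the last character to the front.
For "xgctgkdbhgfovje" the result is "exgctgkdbhgfovj".

exgctgkdbhgfovj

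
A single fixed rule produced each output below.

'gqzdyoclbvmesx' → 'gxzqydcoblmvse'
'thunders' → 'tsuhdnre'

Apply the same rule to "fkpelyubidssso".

The pattern: move the last character to the front, then swap each adjacent pair of characters (1↔2, 3↔4, ...).
Working it through for "fkpelyubidssso": intermediate "ofkpelyubidsss", final "fopkleuyibsdss".

fopkleuyibsdss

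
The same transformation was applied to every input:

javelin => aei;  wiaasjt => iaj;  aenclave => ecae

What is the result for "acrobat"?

coa

Each output is the input with this applied: keep every other character starting from the second (positions 2nd, 4th, 6th, ...).
"acrobat" → "coa".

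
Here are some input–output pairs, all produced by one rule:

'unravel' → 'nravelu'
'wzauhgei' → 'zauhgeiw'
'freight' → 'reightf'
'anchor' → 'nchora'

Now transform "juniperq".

The rule is to move the first character to the end.
For "juniperq" the result is "uniperqj".

uniperqj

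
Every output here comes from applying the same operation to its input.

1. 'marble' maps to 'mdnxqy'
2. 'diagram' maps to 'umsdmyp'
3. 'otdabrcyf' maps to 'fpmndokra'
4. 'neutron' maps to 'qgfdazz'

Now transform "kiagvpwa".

Rule — move the first character to the end, then shift every letter 12 places forward in the alphabet (wrapping around).
Starting from "kiagvpwa": after the first operation, "iagvpwak"; after the second, "umshbimw".

umshbimw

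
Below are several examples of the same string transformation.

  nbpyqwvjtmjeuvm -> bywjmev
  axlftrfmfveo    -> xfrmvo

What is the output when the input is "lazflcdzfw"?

afczw

Rule — keep every other character starting from the second (positions 2nd, 4th, 6th, ...).
For "lazflcdzfw" the result is "afczw".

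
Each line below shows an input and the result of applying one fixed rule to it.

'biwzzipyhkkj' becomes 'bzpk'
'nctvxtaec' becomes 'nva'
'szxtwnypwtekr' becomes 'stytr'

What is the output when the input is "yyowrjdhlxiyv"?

The rule is to keep one character in every 3, starting at position 1 (positions 1st, 4th, 7th, ...).
On "yyowrjdhlxiyv" that produces "ywdxv".

ywdxv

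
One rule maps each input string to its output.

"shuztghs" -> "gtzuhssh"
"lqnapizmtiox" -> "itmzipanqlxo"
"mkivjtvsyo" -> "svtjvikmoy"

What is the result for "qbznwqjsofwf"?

fosjqwnzbqfw

The pattern: move the last 2 characters to the front (rotate right by 2), then reverse the string.
For "qbznwqjsofwf", step one produces "wfqbznwqjsof"; step two turns that into "fosjqwnzbqfw".
(Check on "mkivjtvsyo": → "yomkivjtvs" → "svtjvikmoy" ✓)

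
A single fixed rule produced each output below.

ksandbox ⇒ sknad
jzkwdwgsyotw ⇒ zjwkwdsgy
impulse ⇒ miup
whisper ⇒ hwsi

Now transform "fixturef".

iftxu

The pattern: delete the last 3 characters, then swap each adjacent pair of characters (1↔2, 3↔4, ...).
Working it through for "fixturef": intermediate "fixtu", final "iftxu".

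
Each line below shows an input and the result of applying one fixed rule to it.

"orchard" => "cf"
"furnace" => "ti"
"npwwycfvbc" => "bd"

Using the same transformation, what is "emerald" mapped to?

sa

Looking at the pairs, the operation is to shift every letter 12 places backward in the alphabet (wrapping around), then keep only the first 2 characters.
Working it through for "emerald": intermediate "sasfozr", final "sa".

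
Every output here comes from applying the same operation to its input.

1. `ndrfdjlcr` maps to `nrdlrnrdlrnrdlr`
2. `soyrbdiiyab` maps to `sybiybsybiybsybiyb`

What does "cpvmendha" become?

The pattern: keep every other character starting from the first (positions 1st, 3rd, 5th, ...), then write the whole string 3 times in a row.
On "cpvmendha" that produces "cvedacvedacveda".
(Check on "ndrfdjlcr": → "nrdlr" → "nrdlrnrdlrnrdlr" ✓)

cvedacvedacveda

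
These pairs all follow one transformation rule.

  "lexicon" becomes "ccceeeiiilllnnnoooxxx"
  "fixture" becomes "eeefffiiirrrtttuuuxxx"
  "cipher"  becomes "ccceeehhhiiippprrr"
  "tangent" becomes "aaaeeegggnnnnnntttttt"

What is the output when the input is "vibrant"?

Looking at the pairs, the operation is to repeat every character 3 times, then sort the characters into alphabetical order.
"vibrant" → "vvviiibbbrrraaannnttt" → "aaabbbiiinnnrrrtttvvv".

aaabbbiiinnnrrrtttvvv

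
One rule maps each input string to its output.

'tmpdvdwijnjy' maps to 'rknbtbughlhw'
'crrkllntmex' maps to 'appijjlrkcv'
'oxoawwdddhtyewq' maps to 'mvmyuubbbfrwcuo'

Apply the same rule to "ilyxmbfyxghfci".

gjwvkzdwvefdag

In each case the input is transformed by: shift every letter 2 places backward in the alphabet (wrapping around).
So "ilyxmbfyxghfci" becomes "gjwvkzdwvefdag".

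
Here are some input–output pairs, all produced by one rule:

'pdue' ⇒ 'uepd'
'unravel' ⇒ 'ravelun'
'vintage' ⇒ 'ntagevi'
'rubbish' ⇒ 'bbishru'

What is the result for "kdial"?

ialkd

The pattern: move the first 2 characters to the end (rotate left by 2).
"kdial" → "ialkd".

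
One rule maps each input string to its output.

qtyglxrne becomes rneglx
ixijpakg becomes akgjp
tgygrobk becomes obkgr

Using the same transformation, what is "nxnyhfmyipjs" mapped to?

pjsyhfmyi

Looking at the pairs, the operation is to delete the first 3 characters, then move the last 3 characters to the front (rotate right by 3).
Starting from "nxnyhfmyipjs": after the first operation, "yhfmyipjs"; after the second, "pjsyhfmyi".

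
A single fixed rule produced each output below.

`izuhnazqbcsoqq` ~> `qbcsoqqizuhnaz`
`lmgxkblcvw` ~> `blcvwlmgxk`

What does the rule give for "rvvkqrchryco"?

chrycorvvkqr

The rule is to swap the front and back halves of the string.
On "rvvkqrchryco" that produces "chrycorvvkqr".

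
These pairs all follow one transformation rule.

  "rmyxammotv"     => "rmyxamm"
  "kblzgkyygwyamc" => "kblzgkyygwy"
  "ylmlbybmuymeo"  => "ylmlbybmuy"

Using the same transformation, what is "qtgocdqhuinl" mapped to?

qtgocdqhu

The transformation: delete the last 3 characters.
For "qtgocdqhuinl" the result is "qtgocdqhu".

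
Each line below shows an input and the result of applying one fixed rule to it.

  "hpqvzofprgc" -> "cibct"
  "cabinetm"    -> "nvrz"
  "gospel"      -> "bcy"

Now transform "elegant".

In each case the input is transformed by: shift every letter 13 places forward in the alphabet (wrapping around) — i.e. ROT13, then keep every other character starting from the second (positions 2nd, 4th, 6th, ...).
Working it through for "elegant": intermediate "ryrtnag", final "yta".

yta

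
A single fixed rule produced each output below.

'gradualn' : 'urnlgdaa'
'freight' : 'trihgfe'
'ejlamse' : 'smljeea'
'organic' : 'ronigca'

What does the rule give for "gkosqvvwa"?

Looking at the pairs, the operation is to sort the characters into reverse alphabetical order.
For "gkosqvvwa" the result is "wvvsqokga".

wvvsqokga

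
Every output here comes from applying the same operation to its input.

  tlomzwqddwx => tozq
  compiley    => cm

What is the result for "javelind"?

Each output is the input with this applied: keep every other character starting from the first (positions 1st, 3rd, 5th, ...), then delete the last 2 characters.
"javelind" → "jvln" → "jv".

jv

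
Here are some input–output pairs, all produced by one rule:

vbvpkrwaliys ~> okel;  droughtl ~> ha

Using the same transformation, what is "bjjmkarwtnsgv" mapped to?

ctmz

What's happening: keep one character in every 3, starting at position 3 (positions 3rd, 6th, 9th, ...), then shift every letter 7 places backward in the alphabet (wrapping around).
Starting from "bjjmkarwtnsgv": after the first operation, "jatg"; after the second, "ctmz".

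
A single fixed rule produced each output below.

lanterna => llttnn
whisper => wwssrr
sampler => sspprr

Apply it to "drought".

dduutt

The transformation: keep one character in every 3, starting at position 1 (positions 1st, 4th, 7th, ...), then double every character.
On "drought": the first step gives "dut", and the second then gives "dduutt".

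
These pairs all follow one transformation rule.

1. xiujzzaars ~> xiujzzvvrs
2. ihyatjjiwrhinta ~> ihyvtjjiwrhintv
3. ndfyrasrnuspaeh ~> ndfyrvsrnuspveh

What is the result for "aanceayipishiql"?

vvncevyipishiql

What's happening: replace every "a" with "v".
So "aanceayipishiql" becomes "vvncevyipishiql".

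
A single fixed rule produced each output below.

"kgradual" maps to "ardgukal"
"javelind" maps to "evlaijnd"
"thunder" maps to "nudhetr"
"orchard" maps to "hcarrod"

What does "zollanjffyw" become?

Rule — move the first 3 characters to the end (rotate left by 3), then take characters alternately from the front and the back (1st, last, 2nd, 2nd-last, ...).
Working it through for "zollanjffyw": intermediate "lanjffywzol", final "llaonzjwfyf".

llaonzjwfyf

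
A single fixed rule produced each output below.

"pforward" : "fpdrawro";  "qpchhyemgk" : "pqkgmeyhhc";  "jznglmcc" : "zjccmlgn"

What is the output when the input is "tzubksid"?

Each output is the input with this applied: reverse the string, then move the last 2 characters to the front (rotate right by 2).
Starting from "tzubksid": after the first operation, "diskbuzt"; after the second, "ztdiskbu".

ztdiskbu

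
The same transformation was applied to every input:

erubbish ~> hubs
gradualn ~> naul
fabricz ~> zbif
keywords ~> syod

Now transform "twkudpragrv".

vkdrgt

The pattern: swap the first and last characters, then keep every other character starting from the first (positions 1st, 3rd, 5th, ...).
On "twkudpragrv": the first step gives "vwkudpragrt", and the second then gives "vkdrgt".
(Check on "erubbish": → "hrubbise" → "hubs" ✓)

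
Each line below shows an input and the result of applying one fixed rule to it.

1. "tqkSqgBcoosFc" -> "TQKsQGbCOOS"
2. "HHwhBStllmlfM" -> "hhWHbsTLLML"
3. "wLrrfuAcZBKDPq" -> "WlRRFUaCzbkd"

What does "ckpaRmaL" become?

CKPArM

What's happening: delete the last 2 characters, then flip the case of every letter.
Applying that to "ckpaRmaL" gives "CKPArM".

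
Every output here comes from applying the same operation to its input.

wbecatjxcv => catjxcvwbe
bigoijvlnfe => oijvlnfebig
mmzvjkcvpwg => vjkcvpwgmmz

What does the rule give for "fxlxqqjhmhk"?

The pattern: move the first 3 characters to the end (rotate left by 3).
On "fxlxqqjhmhk" that produces "xqqjhmhkfxl".

xqqjhmhkfxl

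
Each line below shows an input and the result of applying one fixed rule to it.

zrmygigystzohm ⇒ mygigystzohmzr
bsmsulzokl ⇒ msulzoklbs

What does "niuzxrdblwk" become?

The rule is to move the first 2 characters to the end (rotate left by 2).
So "niuzxrdblwk" becomes "uzxrdblwkni".

uzxrdblwkni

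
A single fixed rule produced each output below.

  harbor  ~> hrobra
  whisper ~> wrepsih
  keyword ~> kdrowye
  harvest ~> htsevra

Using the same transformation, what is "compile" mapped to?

What's happening: move the first character to the end, then reverse the string.
Doing the same to "compile": "celipmo".

celipmo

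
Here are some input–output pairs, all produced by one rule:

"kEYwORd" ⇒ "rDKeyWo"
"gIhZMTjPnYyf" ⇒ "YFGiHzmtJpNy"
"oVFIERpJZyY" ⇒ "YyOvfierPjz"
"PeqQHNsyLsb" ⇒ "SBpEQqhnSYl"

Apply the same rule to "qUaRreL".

ElQuArR

The pattern: move the last 2 characters to the front (rotate right by 2), then flip the case of every letter.
Applying that to "qUaRreL" gives "ElQuArR".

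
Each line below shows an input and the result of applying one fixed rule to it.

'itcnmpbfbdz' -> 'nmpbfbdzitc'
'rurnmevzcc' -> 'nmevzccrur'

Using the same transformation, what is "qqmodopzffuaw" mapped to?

odopzffuawqqm

Rule — move the first 3 characters to the end (rotate left by 3).
On "qqmodopzffuaw" that produces "odopzffuawqqm".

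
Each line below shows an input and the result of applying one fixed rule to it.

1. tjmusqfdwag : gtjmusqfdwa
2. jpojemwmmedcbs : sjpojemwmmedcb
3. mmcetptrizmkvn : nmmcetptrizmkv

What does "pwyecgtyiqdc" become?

cpwyecgtyiqd

The rule is to move the last character to the front.
Doing the same to "pwyecgtyiqdc": "cpwyecgtyiqd".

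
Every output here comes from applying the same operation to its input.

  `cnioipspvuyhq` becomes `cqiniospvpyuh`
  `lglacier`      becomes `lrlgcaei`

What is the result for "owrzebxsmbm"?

omrwezxbmsb

The rule is to move the last character to the front, then swap each adjacent pair of characters (1↔2, 3↔4, ...).
Working it through for "owrzebxsmbm": intermediate "mowrzebxsmb", final "omrwezxbmsb".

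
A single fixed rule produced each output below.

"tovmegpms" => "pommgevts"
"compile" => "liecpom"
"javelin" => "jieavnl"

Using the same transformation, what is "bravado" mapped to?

What's happening: sort the characters into reverse alphabetical order, then move the first 3 characters to the end (rotate left by 3).
Working it through for "bravado": intermediate "vrodbaa", final "dbaavro".

dbaavro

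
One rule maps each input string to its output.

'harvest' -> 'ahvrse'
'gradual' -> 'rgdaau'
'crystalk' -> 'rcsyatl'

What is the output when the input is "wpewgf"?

Rule — delete the last character, then swap each adjacent pair of characters (1↔2, 3↔4, ...).
Working it through for "wpewgf": intermediate "wpewg", final "pwweg".

pwweg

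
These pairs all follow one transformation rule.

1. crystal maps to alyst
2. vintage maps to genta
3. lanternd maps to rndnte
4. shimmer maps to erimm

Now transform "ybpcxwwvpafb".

wwvpafbpcx

The pattern: delete the first 2 characters, then move the first 3 characters to the end (rotate left by 3).
On "ybpcxwwvpafb": the first step gives "pcxwwvpafb", and the second then gives "wwvpafbpcx".
(Check on "shimmer": → "immer" → "erimm" ✓)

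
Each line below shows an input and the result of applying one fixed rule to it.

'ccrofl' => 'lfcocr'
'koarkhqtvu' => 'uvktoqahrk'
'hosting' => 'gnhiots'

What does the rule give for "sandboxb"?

bxsoabnd

What's happening: move the last character to the front, then take characters alternately from the front and the back (1st, last, 2nd, 2nd-last, ...).
Applying both steps to "sandboxb": "bsandbox", then "bxsoabnd".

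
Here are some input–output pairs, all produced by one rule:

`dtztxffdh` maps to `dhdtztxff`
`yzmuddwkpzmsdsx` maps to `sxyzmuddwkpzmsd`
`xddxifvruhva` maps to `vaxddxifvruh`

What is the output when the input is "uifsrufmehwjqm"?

Looking at the pairs, the operation is to move the last 2 characters to the front (rotate right by 2).
"uifsrufmehwjqm" → "qmuifsrufmehwj".

qmuifsrufmehwj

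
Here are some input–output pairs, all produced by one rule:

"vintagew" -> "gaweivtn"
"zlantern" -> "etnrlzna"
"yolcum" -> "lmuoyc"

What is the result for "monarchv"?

crvhoman

The pattern: swap each adjacent pair of characters (1↔2, 3↔4, ...), then swap the front and back halves of the string.
Working it through for "monarchv": intermediate "omancrvh", final "crvhoman".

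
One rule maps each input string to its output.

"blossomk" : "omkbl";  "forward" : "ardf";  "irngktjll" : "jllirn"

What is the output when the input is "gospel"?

Looking at the pairs, the operation is to move the last 3 characters to the front (rotate right by 3), then delete the last 3 characters.
On "gospel" that produces "pel".
(Check on "irngktjll": → "jllirngkt" → "jllirn" ✓)

pel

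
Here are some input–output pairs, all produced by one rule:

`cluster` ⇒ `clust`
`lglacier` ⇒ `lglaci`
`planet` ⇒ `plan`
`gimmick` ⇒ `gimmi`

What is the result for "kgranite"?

kgrani

What's happening: delete the last 2 characters.
On "kgranite" that produces "kgrani".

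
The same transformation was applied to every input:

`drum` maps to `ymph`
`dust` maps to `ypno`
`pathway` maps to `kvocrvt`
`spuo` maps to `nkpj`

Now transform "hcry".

cxmt

Rule — shift every letter 5 places backward in the alphabet (wrapping around).
For "hcry" the result is "cxmt".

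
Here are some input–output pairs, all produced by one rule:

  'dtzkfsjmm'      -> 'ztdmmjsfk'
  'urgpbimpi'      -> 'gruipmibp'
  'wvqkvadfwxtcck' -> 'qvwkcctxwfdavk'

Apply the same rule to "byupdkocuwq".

uybqwucokdp

In each case the input is transformed by: reverse the string, then move the last 3 characters to the front (rotate right by 3).
On "byupdkocuwq": the first step gives "qwucokdpuyb", and the second then gives "uybqwucokdp".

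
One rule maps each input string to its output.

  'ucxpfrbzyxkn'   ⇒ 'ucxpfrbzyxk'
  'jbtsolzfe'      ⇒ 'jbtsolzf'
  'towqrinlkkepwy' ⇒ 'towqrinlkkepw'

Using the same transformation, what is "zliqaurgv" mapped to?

zliqaurg

The rule is to delete the last character.
So "zliqaurgv" becomes "zliqaurg".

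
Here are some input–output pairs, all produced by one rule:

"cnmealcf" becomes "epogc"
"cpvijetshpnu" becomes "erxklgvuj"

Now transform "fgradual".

The transformation: shift every letter 2 places forward in the alphabet (wrapping around), then delete the last 3 characters.
For "fgradual", step one produces "hitcfwcn"; step two turns that into "hitcf".
(Check on "cpvijetshpnu": → "erxklgvujrpw" → "erxklgvuj" ✓)

hitcf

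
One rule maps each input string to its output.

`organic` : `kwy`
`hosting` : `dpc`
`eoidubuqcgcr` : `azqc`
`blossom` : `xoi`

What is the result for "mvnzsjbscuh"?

What's happening: keep one character in every 3, starting at position 1 (positions 1st, 4th, 7th, ...), then shift every letter 4 places backward in the alphabet (wrapping around).
On "mvnzsjbscuh" that produces "ivxq".

ivxq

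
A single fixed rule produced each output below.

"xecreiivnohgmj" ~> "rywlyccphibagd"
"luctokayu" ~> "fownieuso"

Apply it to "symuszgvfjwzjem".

msgomtapzdqtdyg

The pattern: shift every letter 6 places backward in the alphabet (wrapping around).
Doing the same to "symuszgvfjwzjem": "msgomtapzdqtdyg".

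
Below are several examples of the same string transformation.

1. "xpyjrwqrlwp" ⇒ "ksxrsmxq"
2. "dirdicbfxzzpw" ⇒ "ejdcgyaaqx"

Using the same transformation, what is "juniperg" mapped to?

jqfsh

What's happening: shift every letter 1 place forward in the alphabet (wrapping around), then delete the first 3 characters.
Doing the same to "juniperg": "jqfsh".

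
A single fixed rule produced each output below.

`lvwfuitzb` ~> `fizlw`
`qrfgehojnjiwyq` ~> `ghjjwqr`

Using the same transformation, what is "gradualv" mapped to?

davr

The rule is to move the first 3 characters to the end (rotate left by 3), then keep every other character starting from the first (positions 1st, 3rd, 5th, ...).
On "gradualv": the first step gives "dualvgra", and the second then gives "davr".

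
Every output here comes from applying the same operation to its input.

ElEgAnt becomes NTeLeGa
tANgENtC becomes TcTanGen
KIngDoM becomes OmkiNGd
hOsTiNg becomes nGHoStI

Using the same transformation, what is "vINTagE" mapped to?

GeVintA

The pattern: move the last 2 characters to the front (rotate right by 2), then flip the case of every letter.
Starting from "vINTagE": after the first operation, "gEvINTa"; after the second, "GeVintA".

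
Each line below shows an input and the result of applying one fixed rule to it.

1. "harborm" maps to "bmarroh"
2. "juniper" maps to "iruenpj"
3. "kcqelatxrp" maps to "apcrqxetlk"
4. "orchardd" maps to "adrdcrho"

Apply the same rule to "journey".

The pattern: take characters alternately from the front and the back (1st, last, 2nd, 2nd-last, ...), then swap the first and last characters.
On "journey": the first step gives "jyoeunr", and the second then gives "ryoeunj".

ryoeunj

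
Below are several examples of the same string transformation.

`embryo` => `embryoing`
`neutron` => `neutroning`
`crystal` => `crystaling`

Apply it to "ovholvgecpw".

Looking at the pairs, the operation is to append "ing".
Doing the same to "ovholvgecpw": "ovholvgecpwing".

ovholvgecpwing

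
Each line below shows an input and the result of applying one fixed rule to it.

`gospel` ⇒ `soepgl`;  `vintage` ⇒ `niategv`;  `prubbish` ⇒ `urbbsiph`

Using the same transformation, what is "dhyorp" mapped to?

Each output is the input with this applied: move the first character to the end, then swap each adjacent pair of characters (1↔2, 3↔4, ...).
Starting from "dhyorp": after the first operation, "hyorpd"; after the second, "yhrodp".

yhrodp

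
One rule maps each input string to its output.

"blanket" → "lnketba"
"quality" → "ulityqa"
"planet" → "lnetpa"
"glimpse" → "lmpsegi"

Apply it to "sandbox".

adboxsn

In each case the input is transformed by: move the first 2 characters to the end (rotate left by 2), then swap the first and last characters.
Working it through for "sandbox": intermediate "ndboxsa", final "adboxsn".
(Check on "glimpse": → "impsegl" → "lmpsegi" ✓)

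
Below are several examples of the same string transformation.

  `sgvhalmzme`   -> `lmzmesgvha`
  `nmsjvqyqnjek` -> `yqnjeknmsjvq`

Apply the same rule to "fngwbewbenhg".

wbenhgfngwbe

Looking at the pairs, the operation is to swap the front and back halves of the string.
On "fngwbewbenhg" that produces "wbenhgfngwbe".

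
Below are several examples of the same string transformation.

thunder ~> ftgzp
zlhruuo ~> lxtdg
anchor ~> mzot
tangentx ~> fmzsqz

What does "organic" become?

What's happening: shift every letter 12 places forward in the alphabet (wrapping around), then delete the last 2 characters.
"organic" → "adsmzuo" → "adsmz".

adsmz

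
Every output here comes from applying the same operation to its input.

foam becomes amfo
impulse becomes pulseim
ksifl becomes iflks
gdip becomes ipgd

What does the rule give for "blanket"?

anketbl

What's happening: move the first 2 characters to the end (rotate left by 2).
"blanket" → "anketbl".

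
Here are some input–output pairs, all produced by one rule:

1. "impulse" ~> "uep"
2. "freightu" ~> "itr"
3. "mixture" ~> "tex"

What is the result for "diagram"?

Looking at the pairs, the operation is to move the first 3 characters to the end (rotate left by 3), then keep one character in every 3, starting at position 1 (positions 1st, 4th, 7th, ...).
"diagram" → "gramdia" → "gma".

gma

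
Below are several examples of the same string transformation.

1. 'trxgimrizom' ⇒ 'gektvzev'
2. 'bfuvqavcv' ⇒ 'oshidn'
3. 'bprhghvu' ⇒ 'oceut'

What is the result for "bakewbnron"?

Looking at the pairs, the operation is to delete the last 3 characters, then shift every letter 13 places forward in the alphabet (wrapping around) — i.e. ROT13.
"bakewbnron" → "bakewbn" → "onxrjoa".
(Check on "bfuvqavcv": → "bfuvqa" → "oshidn" ✓)

onxrjoa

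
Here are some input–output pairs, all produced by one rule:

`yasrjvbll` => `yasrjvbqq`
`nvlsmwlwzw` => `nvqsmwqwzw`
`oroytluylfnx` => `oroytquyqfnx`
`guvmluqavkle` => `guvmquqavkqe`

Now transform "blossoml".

bqossomq

The transformation: replace every "l" with "q".
Doing the same to "blossoml": "bqossomq".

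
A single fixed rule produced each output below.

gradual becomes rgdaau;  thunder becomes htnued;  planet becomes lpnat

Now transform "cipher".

In each case the input is transformed by: swap each adjacent pair of characters (1↔2, 3↔4, ...), then delete the last character.
For "cipher", step one produces "ichpre"; step two turns that into "ichpr".

ichpr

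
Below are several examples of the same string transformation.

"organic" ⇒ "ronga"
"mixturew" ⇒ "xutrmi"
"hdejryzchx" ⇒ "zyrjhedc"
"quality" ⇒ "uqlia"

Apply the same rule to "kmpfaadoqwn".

qpomkfdaa

What's happening: delete the last 2 characters, then sort the characters into reverse alphabetical order.
So "kmpfaadoqwn" becomes "qpomkfdaa".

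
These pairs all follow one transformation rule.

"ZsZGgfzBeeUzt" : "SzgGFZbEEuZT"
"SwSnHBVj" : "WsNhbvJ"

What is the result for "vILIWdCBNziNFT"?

Rule — delete the first character, then flip the case of every letter.
Doing the same to "vILIWdCBNziNFT": "iliwDcbnZInft".

iliwDcbnZInft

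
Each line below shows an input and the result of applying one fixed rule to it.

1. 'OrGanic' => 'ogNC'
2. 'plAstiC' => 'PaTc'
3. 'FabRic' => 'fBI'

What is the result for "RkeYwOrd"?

Rule — flip the case of every letter, then keep every other character starting from the first (positions 1st, 3rd, 5th, ...).
Working it through for "RkeYwOrd": intermediate "rKEyWoRD", final "rEWR".

rEWR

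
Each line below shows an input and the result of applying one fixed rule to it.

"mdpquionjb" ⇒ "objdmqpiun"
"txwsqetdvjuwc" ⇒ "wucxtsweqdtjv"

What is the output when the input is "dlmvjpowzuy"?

The transformation: swap each adjacent pair of characters (1↔2, 3↔4, ...), then move the last 3 characters to the front (rotate right by 3).
On "dlmvjpowzuy": the first step gives "ldvmpjwouzy", and the second then gives "uzyldvmpjwo".

uzyldvmpjwo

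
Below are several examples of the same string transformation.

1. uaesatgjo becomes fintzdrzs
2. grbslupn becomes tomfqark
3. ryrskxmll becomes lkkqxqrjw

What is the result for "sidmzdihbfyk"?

The transformation: move the last 3 characters to the front (rotate right by 3), then shift every letter 1 place backward in the alphabet (wrapping around).
"sidmzdihbfyk" → "exjrhclychga".

exjrhclychga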